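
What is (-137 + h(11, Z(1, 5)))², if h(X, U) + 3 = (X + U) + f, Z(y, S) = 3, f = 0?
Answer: 15876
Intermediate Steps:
h(X, U) = -3 + U + X (h(X, U) = -3 + ((X + U) + 0) = -3 + ((U + X) + 0) = -3 + (U + X) = -3 + U + X)
(-137 + h(11, Z(1, 5)))² = (-137 + (-3 + 3 + 11))² = (-137 + 11)² = (-126)² = 15876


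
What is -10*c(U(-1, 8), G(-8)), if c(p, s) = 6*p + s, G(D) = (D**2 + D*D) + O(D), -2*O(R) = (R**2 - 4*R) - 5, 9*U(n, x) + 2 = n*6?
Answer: -2315/3 ≈ -771.67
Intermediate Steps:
U(n, x) = -2/9 + 2*n/3 (U(n, x) = -2/9 + (n*6)/9 = -2/9 + (6*n)/9 = -2/9 + 2*n/3)
O(R) = 5/2 + 2*R - R**2/2 (O(R) = -((R**2 - 4*R) - 5)/2 = -(-5 + R**2 - 4*R)/2 = 5/2 + 2*R - R**2/2)
G(D) = 5/2 + 2*D + 3*D**2/2 (G(D) = (D**2 + D*D) + (5/2 + 2*D - D**2/2) = (D**2 + D**2) + (5/2 + 2*D - D**2/2) = 2*D**2 + (5/2 + 2*D - D**2/2) = 5/2 + 2*D + 3*D**2/2)
c(p, s) = s + 6*p
-10*c(U(-1, 8), G(-8)) = -10*((5/2 + 2*(-8) + (3/2)*(-8)**2) + 6*(-2/9 + (2/3)*(-1))) = -10*((5/2 - 16 + (3/2)*64) + 6*(-2/9 - 2/3)) = -10*((5/2 - 16 + 96) + 6*(-8/9)) = -10*(165/2 - 16/3) = -10*463/6 = -2315/3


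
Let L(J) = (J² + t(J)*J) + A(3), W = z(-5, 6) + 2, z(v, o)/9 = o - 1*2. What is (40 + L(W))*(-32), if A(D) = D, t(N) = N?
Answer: -93792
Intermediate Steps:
z(v, o) = -18 + 9*o (z(v, o) = 9*(o - 1*2) = 9*(o - 2) = 9*(-2 + o) = -18 + 9*o)
W = 38 (W = (-18 + 9*6) + 2 = (-18 + 54) + 2 = 36 + 2 = 38)
L(J) = 3 + 2*J² (L(J) = (J² + J*J) + 3 = (J² + J²) + 3 = 2*J² + 3 = 3 + 2*J²)
(40 + L(W))*(-32) = (40 + (3 + 2*38²))*(-32) = (40 + (3 + 2*1444))*(-32) = (40 + (3 + 2888))*(-32) = (40 + 2891)*(-32) = 2931*(-32) = -93792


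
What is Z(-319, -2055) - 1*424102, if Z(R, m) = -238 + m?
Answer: -426395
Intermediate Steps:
Z(-319, -2055) - 1*424102 = (-238 - 2055) - 1*424102 = -2293 - 424102 = -426395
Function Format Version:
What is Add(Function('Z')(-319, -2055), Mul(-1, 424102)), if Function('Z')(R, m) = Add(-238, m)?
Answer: -426395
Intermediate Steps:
Add(Function('Z')(-319, -2055), Mul(-1, 424102)) = Add(Add(-238, -2055), Mul(-1, 424102)) = Add(-2293, -424102) = -426395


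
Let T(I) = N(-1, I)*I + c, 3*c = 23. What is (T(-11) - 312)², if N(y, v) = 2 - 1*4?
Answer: 717409/9 ≈ 79712.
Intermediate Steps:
N(y, v) = -2 (N(y, v) = 2 - 4 = -2)
c = 23/3 (c = (⅓)*23 = 23/3 ≈ 7.6667)
T(I) = 23/3 - 2*I (T(I) = -2*I + 23/3 = 23/3 - 2*I)
(T(-11) - 312)² = ((23/3 - 2*(-11)) - 312)² = ((23/3 + 22) - 312)² = (89/3 - 312)² = (-847/3)² = 717409/9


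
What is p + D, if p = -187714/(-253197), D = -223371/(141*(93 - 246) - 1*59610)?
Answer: 23932017583/6851764017 ≈ 3.4928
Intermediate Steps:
D = 74457/27061 (D = -223371/(141*(-153) - 59610) = -223371/(-21573 - 59610) = -223371/(-81183) = -223371*(-1/81183) = 74457/27061 ≈ 2.7514)
p = 187714/253197 (p = -187714*(-1/253197) = 187714/253197 ≈ 0.74137)
p + D = 187714/253197 + 74457/27061 = 23932017583/6851764017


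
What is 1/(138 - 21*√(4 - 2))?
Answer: 23/3027 + 7*√2/6054 ≈ 0.0092335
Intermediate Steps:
1/(138 - 21*√(4 - 2)) = 1/(138 - 21*√2)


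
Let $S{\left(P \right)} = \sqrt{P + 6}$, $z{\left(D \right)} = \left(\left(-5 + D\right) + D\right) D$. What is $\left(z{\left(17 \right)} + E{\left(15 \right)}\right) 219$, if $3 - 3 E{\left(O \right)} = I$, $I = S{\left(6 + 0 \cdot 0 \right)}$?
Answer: $108186 - 146 \sqrt{3} \approx 1.0793 \cdot 10^{5}$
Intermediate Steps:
$z{\left(D \right)} = D \left(-5 + 2 D\right)$ ($z{\left(D \right)} = \left(-5 + 2 D\right) D = D \left(-5 + 2 D\right)$)
$S{\left(P \right)} = \sqrt{6 + P}$
$I = 2 \sqrt{3}$ ($I = \sqrt{6 + \left(6 + 0 \cdot 0\right)} = \sqrt{6 + \left(6 + 0\right)} = \sqrt{6 + 6} = \sqrt{12} = 2 \sqrt{3} \approx 3.4641$)
$E{\left(O \right)} = 1 - \frac{2 \sqrt{3}}{3}$
$\left(z{\left(17 \right)} + E{\left(15 \right)}\right) 219 = \left(17 \left(-5 + 2 \cdot 17\right) + \left(1 - \frac{2 \sqrt{3}}{3}\right)\right) 219 = \left(17 \left(-5 + 34\right) + \left(1 - \frac{2 \sqrt{3}}{3}\right)\right) 219 = \left(17 \cdot 29 + \left(1 - \frac{2 \sqrt{3}}{3}\right)\right) 219 = \left(493 + \left(1 - \frac{2 \sqrt{3}}{3}\right)\right) 219 = \left(494 - \frac{2 \sqrt{3}}{3}\right) 219 = 108186 - 146 \sqrt{3}$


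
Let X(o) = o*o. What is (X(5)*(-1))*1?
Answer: -25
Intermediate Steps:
X(o) = o²
(X(5)*(-1))*1 = (5²*(-1))*1 = (25*(-1))*1 = -25*1 = -25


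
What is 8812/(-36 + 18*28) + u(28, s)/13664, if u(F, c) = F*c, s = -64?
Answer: 133447/7137 ≈ 18.698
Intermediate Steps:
8812/(-36 + 18*28) + u(28, s)/13664 = 8812/(-36 + 18*28) + (28*(-64))/13664 = 8812/(-36 + 504) - 1792*1/13664 = 8812/468 - 8/61 = 8812*(1/468) - 8/61 = 2203/117 - 8/61 = 133447/7137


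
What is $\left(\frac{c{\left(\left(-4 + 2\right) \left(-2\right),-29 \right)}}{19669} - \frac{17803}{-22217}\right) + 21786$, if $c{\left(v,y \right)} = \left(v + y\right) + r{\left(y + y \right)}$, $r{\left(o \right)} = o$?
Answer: $\frac{56334491646}{2585717} \approx 21787.0$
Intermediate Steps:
$c{\left(v,y \right)} = v + 3 y$ ($c{\left(v,y \right)} = \left(v + y\right) + \left(y + y\right) = \left(v + y\right) + 2 y = v + 3 y$)
$\left(\frac{c{\left(\left(-4 + 2\right) \left(-2\right),-29 \right)}}{19669} - \frac{17803}{-22217}\right) + 21786 = \left(\frac{\left(-4 + 2\right) \left(-2\right) + 3 \left(-29\right)}{19669} - \frac{17803}{-22217}\right) + 21786 = \left(\left(\left(-2\right) \left(-2\right) - 87\right) \frac{1}{19669} - - \frac{17803}{22217}\right) + 21786 = \left(\left(4 - 87\right) \frac{1}{19669} + \frac{17803}{22217}\right) + 21786 = \left(\left(-83\right) \frac{1}{19669} + \frac{17803}{22217}\right) + 21786 = \left(- \frac{83}{19669} + \frac{17803}{22217}\right) + 21786 = \frac{2061084}{2585717} + 21786 = \frac{56334491646}{2585717}$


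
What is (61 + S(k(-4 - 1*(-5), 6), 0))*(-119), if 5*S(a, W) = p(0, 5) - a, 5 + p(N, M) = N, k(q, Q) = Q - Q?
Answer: -7140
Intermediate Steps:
k(q, Q) = 0
p(N, M) = -5 + N
S(a, W) = -1 - a/5 (S(a, W) = ((-5 + 0) - a)/5 = (-5 - a)/5 = -1 - a/5)
(61 + S(k(-4 - 1*(-5), 6), 0))*(-119) = (61 + (-1 - ⅕*0))*(-119) = (61 + (-1 + 0))*(-119) = (61 - 1)*(-119) = 60*(-119) = -7140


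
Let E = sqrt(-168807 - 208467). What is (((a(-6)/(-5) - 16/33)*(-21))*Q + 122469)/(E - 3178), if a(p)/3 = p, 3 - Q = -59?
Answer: -45589033/1269235 - 6512719*I*sqrt(377274)/576232690 ≈ -35.919 - 6.9421*I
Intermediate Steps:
Q = 62 (Q = 3 - 1*(-59) = 3 + 59 = 62)
E = I*sqrt(377274) (E = sqrt(-377274) = I*sqrt(377274) ≈ 614.23*I)
a(p) = 3*p
(((a(-6)/(-5) - 16/33)*(-21))*Q + 122469)/(E - 3178) = ((((3*(-6))/(-5) - 16/33)*(-21))*62 + 122469)/(I*sqrt(377274) - 3178) = (((-18*(-1/5) - 16*1/33)*(-21))*62 + 122469)/(-3178 + I*sqrt(377274)) = (((18/5 - 16/33)*(-21))*62 + 122469)/(-3178 + I*sqrt(377274)) = (((514/165)*(-21))*62 + 122469)/(-3178 + I*sqrt(377274)) = (-3598/55*62 + 122469)/(-3178 + I*sqrt(377274)) = (-223076/55 + 122469)/(-3178 + I*sqrt(377274)) = 6512719/(55*(-3178 + I*sqrt(377274)))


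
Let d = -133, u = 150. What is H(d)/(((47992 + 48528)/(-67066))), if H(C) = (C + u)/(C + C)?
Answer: 570061/12837160 ≈ 0.044407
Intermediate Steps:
H(C) = (150 + C)/(2*C) (H(C) = (C + 150)/(C + C) = (150 + C)/((2*C)) = (150 + C)*(1/(2*C)) = (150 + C)/(2*C))
H(d)/(((47992 + 48528)/(-67066))) = ((½)*(150 - 133)/(-133))/(((47992 + 48528)/(-67066))) = ((½)*(-1/133)*17)/((96520*(-1/67066))) = -17/(266*(-48260/33533)) = -17/266*(-33533/48260) = 570061/12837160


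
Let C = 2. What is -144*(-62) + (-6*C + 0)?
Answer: 8916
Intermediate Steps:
-144*(-62) + (-6*C + 0) = -144*(-62) + (-6*2 + 0) = 8928 + (-12 + 0) = 8928 - 12 = 8916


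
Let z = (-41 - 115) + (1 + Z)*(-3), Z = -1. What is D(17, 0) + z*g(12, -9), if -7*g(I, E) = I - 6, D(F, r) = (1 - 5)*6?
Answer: 768/7 ≈ 109.71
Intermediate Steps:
D(F, r) = -24 (D(F, r) = -4*6 = -24)
z = -156 (z = (-41 - 115) + (1 - 1)*(-3) = -156 + 0*(-3) = -156 + 0 = -156)
g(I, E) = 6/7 - I/7 (g(I, E) = -(I - 6)/7 = -(-6 + I)/7 = 6/7 - I/7)
D(17, 0) + z*g(12, -9) = -24 - 156*(6/7 - ⅐*12) = -24 - 156*(6/7 - 12/7) = -24 - 156*(-6/7) = -24 + 936/7 = 768/7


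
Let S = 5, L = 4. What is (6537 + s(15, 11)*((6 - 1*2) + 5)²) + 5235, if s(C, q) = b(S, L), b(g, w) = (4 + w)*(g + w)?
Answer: 17604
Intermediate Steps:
s(C, q) = 72 (s(C, q) = 4² + 4*5 + 4*4 + 5*4 = 16 + 20 + 16 + 20 = 72)
(6537 + s(15, 11)*((6 - 1*2) + 5)²) + 5235 = (6537 + 72*((6 - 1*2) + 5)²) + 5235 = (6537 + 72*((6 - 2) + 5)²) + 5235 = (6537 + 72*(4 + 5)²) + 5235 = (6537 + 72*9²) + 5235 = (6537 + 72*81) + 5235 = (6537 + 5832) + 5235 = 12369 + 5235 = 17604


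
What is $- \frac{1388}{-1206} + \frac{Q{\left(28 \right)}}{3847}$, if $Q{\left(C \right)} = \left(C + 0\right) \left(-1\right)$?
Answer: $\frac{2652934}{2319741} \approx 1.1436$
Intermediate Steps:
$Q{\left(C \right)} = - C$ ($Q{\left(C \right)} = C \left(-1\right) = - C$)
$- \frac{1388}{-1206} + \frac{Q{\left(28 \right)}}{3847} = - \frac{1388}{-1206} + \frac{\left(-1\right) 28}{3847} = \left(-1388\right) \left(- \frac{1}{1206}\right) - \frac{28}{3847} = \frac{694}{603} - \frac{28}{3847} = \frac{2652934}{2319741}$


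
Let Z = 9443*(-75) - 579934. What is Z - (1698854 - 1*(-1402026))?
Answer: -4389039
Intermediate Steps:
Z = -1288159 (Z = -708225 - 579934 = -1288159)
Z - (1698854 - 1*(-1402026)) = -1288159 - (1698854 - 1*(-1402026)) = -1288159 - (1698854 + 1402026) = -1288159 - 1*3100880 = -1288159 - 3100880 = -4389039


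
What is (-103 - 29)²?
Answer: 17424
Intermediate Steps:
(-103 - 29)² = (-132)² = 17424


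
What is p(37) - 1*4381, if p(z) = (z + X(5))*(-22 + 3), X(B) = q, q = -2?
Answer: -5046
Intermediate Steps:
X(B) = -2
p(z) = 38 - 19*z (p(z) = (z - 2)*(-22 + 3) = (-2 + z)*(-19) = 38 - 19*z)
p(37) - 1*4381 = (38 - 19*37) - 1*4381 = (38 - 703) - 4381 = -665 - 4381 = -5046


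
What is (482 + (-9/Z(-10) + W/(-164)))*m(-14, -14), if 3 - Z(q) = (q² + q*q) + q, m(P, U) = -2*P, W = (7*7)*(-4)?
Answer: 103740728/7667 ≈ 13531.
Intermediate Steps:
W = -196 (W = 49*(-4) = -196)
Z(q) = 3 - q - 2*q² (Z(q) = 3 - ((q² + q*q) + q) = 3 - ((q² + q²) + q) = 3 - (2*q² + q) = 3 - (q + 2*q²) = 3 + (-q - 2*q²) = 3 - q - 2*q²)
(482 + (-9/Z(-10) + W/(-164)))*m(-14, -14) = (482 + (-9/(3 - 1*(-10) - 2*(-10)²) - 196/(-164)))*(-2*(-14)) = (482 + (-9/(3 + 10 - 2*100) - 196*(-1/164)))*28 = (482 + (-9/(3 + 10 - 200) + 49/41))*28 = (482 + (-9/(-187) + 49/41))*28 = (482 + (-9*(-1/187) + 49/41))*28 = (482 + (9/187 + 49/41))*28 = (482 + 9532/7667)*28 = (3705026/7667)*28 = 103740728/7667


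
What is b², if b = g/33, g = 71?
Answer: 5041/1089 ≈ 4.6290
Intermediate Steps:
b = 71/33 ≈ 2.1515
b² = (71/33)² = 5041/1089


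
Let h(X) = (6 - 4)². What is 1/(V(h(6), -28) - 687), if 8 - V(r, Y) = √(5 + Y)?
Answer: I/(√23 - 679*I) ≈ -0.0014727 + 1.0402e-5*I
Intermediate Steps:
h(X) = 4 (h(X) = 2² = 4)
V(r, Y) = 8 - √(5 + Y)
1/(V(h(6), -28) - 687) = 1/((8 - √(5 - 28)) - 687) = 1/((8 - √(-23)) - 687) = 1/((8 - I*√23) - 687) = 1/(-679 - I*√23)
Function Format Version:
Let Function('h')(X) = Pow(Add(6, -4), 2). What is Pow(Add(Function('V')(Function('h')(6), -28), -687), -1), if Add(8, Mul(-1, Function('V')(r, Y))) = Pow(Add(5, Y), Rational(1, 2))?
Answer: Mul(I, Pow(Add(Pow(23, Rational(1, 2)), Mul(-679, I)), -1)) ≈ Add(-0.0014727, Mul(1.0402e-5, I))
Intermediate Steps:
Function('h')(X) = 4 (Function('h')(X) = Pow(2, 2) = 4)
Function('V')(r, Y) = Add(8, Mul(-1, Pow(Add(5, Y), Rational(1, 2))))
Pow(Add(Function('V')(Function('h')(6), -28), -687), -1) = Pow(Add(Add(8, Mul(-1, Pow(Add(5, -28), Rational(1, 2)))), -687), -1) = Pow(Add(Add(8, Mul(-1, Pow(-23, Rational(1, 2)))), -687), -1) = Pow(Add(Add(8, Mul(-1, Mul(I, Pow(23, Rational(1, 2))))), -687), -1) = Pow(Add(Add(8, Mul(-1, I, Pow(23, Rational(1, 2)))), -687), -1) = Pow(Add(-679, Mul(-1, I, Pow(23, Rational(1, 2)))), -1)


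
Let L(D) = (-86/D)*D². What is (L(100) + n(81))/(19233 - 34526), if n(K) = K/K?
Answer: 8599/15293 ≈ 0.56228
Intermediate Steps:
n(K) = 1
L(D) = -86*D
(L(100) + n(81))/(19233 - 34526) = (-86*100 + 1)/(19233 - 34526) = (-8600 + 1)/(-15293) = -8599*(-1/15293) = 8599/15293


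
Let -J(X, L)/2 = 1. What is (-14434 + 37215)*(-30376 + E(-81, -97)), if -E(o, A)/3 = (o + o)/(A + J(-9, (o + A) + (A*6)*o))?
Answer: -692107490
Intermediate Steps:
J(X, L) = -2 (J(X, L) = -2*1 = -2)
E(o, A) = -6*o/(-2 + A) (E(o, A) = -3*(o + o)/(A - 2) = -3*2*o/(-2 + A) = -6*o/(-2 + A))
(-14434 + 37215)*(-30376 + E(-81, -97)) = (-14434 + 37215)*(-30376 - 6*(-81)/(-2 - 97)) = 22781*(-30376 - 6*(-81)/(-99)) = 22781*(-30376 - 6*(-81)*(-1/99)) = 22781*(-30376 - 54/11) = 22781*(-334190/11) = -692107490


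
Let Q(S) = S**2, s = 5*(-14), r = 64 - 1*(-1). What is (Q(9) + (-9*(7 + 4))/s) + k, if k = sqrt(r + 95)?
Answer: 5769/70 + 4*sqrt(10) ≈ 95.063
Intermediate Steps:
r = 65 (r = 64 + 1 = 65)
k = 4*sqrt(10) (k = sqrt(65 + 95) = sqrt(160) = 4*sqrt(10) ≈ 12.649)
s = -70
(Q(9) + (-9*(7 + 4))/s) + k = (9**2 - 9*(7 + 4)/(-70)) + 4*sqrt(10) = (81 - 9*11*(-1/70)) + 4*sqrt(10) = (81 - 99*(-1/70)) + 4*sqrt(10) = (81 + 99/70) + 4*sqrt(10) = 5769/70 + 4*sqrt(10)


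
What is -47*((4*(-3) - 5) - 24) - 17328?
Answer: -15401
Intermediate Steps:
-47*((4*(-3) - 5) - 24) - 17328 = -47*((-12 - 5) - 24) - 17328 = -47*(-17 - 24) - 17328 = -47*(-41) - 17328 = 1927 - 17328 = -15401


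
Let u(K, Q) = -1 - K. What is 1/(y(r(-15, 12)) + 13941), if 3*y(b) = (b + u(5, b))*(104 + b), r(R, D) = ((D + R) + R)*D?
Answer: 1/22229 ≈ 4.4986e-5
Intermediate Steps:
r(R, D) = D*(D + 2*R) (r(R, D) = (D + 2*R)*D = D*(D + 2*R))
y(b) = (-6 + b)*(104 + b)/3 (y(b) = ((b + (-1 - 1*5))*(104 + b))/3 = ((b + (-1 - 5))*(104 + b))/3 = ((b - 6)*(104 + b))/3 = ((-6 + b)*(104 + b))/3 = (-6 + b)*(104 + b)/3)
1/(y(r(-15, 12)) + 13941) = 1/((-208 + (12*(12 + 2*(-15)))²/3 + 98*(12*(12 + 2*(-15)))/3) + 13941) = 1/((-208 + (12*(12 - 30))²/3 + 98*(12*(12 - 30))/3) + 13941) = 1/((-208 + (12*(-18))²/3 + 98*(12*(-18))/3) + 13941) = 1/((-208 + (⅓)*(-216)² + (98/3)*(-216)) + 13941) = 1/((-208 + (⅓)*46656 - 7056) + 13941) = 1/((-208 + 15552 - 7056) + 13941) = 1/(8288 + 13941) = 1/22229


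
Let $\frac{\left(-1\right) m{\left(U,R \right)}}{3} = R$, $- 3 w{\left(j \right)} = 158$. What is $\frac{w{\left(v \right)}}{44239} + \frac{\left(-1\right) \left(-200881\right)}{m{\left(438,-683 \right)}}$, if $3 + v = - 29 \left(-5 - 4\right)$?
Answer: $\frac{2962222215}{30215237} \approx 98.037$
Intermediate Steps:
$v = 258$ ($v = -3 - 29 \left(-5 - 4\right) = -3 - -261 = -3 + 261 = 258$)
$w{\left(j \right)} = - \frac{158}{3}$ ($w{\left(j \right)} = \left(- \frac{1}{3}\right) 158 = - \frac{158}{3}$)
$m{\left(U,R \right)} = - 3 R$
$\frac{w{\left(v \right)}}{44239} + \frac{\left(-1\right) \left(-200881\right)}{m{\left(438,-683 \right)}} = - \frac{158}{3 \cdot 44239} + \frac{\left(-1\right) \left(-200881\right)}{\left(-3\right) \left(-683\right)} = \left(- \frac{158}{3}\right) \frac{1}{44239} + \frac{200881}{2049} = - \frac{158}{132717} + 200881 \cdot \frac{1}{2049} = - \frac{158}{132717} + \frac{200881}{2049} = \frac{2962222215}{30215237}$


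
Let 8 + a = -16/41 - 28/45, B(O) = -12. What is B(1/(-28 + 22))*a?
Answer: 66512/615 ≈ 108.15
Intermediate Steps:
a = -16628/1845 (a = -8 + (-16/41 - 28/45) = -8 - 1868/1845 = -16628/1845 ≈ -9.0125)
B(1/(-28 + 22))*a = -12*(-16628/1845) = 66512/615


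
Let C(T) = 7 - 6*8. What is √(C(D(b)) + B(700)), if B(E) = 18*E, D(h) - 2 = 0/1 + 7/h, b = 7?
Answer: √12559 ≈ 112.07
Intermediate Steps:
D(h) = 2 + 7/h (D(h) = 2 + (0/1 + 7/h) = 2 + (0*1 + 7/h) = 2 + (0 + 7/h) = 2 + 7/h)
C(T) = -41 (C(T) = 7 - 48 = -41)
√(C(D(b)) + B(700)) = √(-41 + 18*700) = √(-41 + 12600) = √12559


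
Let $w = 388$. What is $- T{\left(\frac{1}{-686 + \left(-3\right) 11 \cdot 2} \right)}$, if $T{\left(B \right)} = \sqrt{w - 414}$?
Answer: $- i \sqrt{26} \approx - 5.099 i$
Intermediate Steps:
$T{\left(B \right)} = i \sqrt{26}$ ($T{\left(B \right)} = \sqrt{388 - 414} = \sqrt{-26} = i \sqrt{26}$)
$- T{\left(\frac{1}{-686 + \left(-3\right) 11 \cdot 2} \right)} = - i \sqrt{26}$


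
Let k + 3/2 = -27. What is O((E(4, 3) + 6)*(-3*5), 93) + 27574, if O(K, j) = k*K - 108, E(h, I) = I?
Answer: 62627/2 ≈ 31314.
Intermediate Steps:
k = -57/2 (k = -3/2 - 27 = -57/2 ≈ -28.500)
O(K, j) = -108 - 57*K/2 (O(K, j) = -57*K/2 - 108 = -108 - 57*K/2)
O((E(4, 3) + 6)*(-3*5), 93) + 27574 = (-108 - 57*(3 + 6)*(-3*5)/2) + 27574 = (-108 - 513*(-15)/2) + 27574 = (-108 - 57/2*(-135)) + 27574 = (-108 + 7695/2) + 27574 = 7479/2 + 27574 = 62627/2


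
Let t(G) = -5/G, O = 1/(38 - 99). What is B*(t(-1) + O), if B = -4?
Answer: -1216/61 ≈ -19.934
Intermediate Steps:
O = -1/61 (O = 1/(-61) = -1/61 ≈ -0.016393)
B*(t(-1) + O) = -4*(-5/(-1) - 1/61) = -4*(-5*(-1) - 1/61) = -4*(5 - 1/61) = -4*304/61 = -1216/61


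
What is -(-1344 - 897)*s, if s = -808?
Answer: -1810728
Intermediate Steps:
-(-1344 - 897)*s = -(-1344 - 897)*(-808) = -(-2241)*(-808) = -1*1810728 = -1810728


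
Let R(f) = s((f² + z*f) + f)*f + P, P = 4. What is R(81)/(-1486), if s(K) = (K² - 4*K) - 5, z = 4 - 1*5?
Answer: -1742329118/743 ≈ -2.3450e+6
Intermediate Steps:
z = -1 (z = 4 - 5 = -1)
s(K) = -5 + K² - 4*K
R(f) = 4 + f*(-5 + f⁴ - 4*f²) (R(f) = (-5 + ((f² - f) + f)² - 4*((f² - f) + f))*f + 4 = (-5 + (f²)² - 4*f²)*f + 4 = (-5 + f⁴ - 4*f²)*f + 4 = f*(-5 + f⁴ - 4*f²) + 4 = 4 + f*(-5 + f⁴ - 4*f²))
R(81)/(-1486) = (4 - 1*81*(5 - 1*81⁴ + 4*81²))/(-1486) = (4 - 1*81*(5 - 1*43046721 + 4*6561))*(-1/1486) = (4 - 1*81*(5 - 43046721 + 26244))*(-1/1486) = (4 - 1*81*(-43020472))*(-1/1486) = (4 + 3484658232)*(-1/1486) = 3484658236*(-1/1486) = -1742329118/743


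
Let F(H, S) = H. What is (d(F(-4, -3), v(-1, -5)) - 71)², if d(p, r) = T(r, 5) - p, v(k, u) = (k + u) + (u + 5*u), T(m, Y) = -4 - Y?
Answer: 5776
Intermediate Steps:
v(k, u) = k + 7*u (v(k, u) = (k + u) + 6*u = k + 7*u)
d(p, r) = -9 - p (d(p, r) = (-4 - 1*5) - p = (-4 - 5) - p = -9 - p)
(d(F(-4, -3), v(-1, -5)) - 71)² = ((-9 - 1*(-4)) - 71)² = ((-9 + 4) - 71)² = (-5 - 71)² = (-76)² = 5776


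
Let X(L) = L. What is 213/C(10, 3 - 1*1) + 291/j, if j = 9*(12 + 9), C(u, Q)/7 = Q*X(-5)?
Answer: -947/630 ≈ -1.5032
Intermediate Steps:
C(u, Q) = -35*Q (C(u, Q) = 7*(Q*(-5)) = 7*(-5*Q) = -35*Q)
j = 189 (j = 9*21 = 189)
213/C(10, 3 - 1*1) + 291/j = 213/((-35*(3 - 1*1))) + 291/189 = 213/((-35*(3 - 1))) + 291*(1/189) = 213/((-35*2)) + 97/63 = 213/(-70) + 97/63 = 213*(-1/70) + 97/63 = -213/70 + 97/63 = -947/630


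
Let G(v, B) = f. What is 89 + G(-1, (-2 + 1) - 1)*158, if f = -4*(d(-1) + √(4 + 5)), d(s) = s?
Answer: -1175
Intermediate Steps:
f = -8 (f = -4*(-1 + √(4 + 5)) = -4*(-1 + √9) = -4*(-1 + 3) = -4*2 = -8)
G(v, B) = -8
89 + G(-1, (-2 + 1) - 1)*158 = 89 - 8*158 = 89 - 1264 = -1175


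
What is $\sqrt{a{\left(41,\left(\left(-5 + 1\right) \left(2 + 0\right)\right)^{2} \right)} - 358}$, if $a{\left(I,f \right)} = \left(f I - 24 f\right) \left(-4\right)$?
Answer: $i \sqrt{4710} \approx 68.629 i$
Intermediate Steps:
$a{\left(I,f \right)} = 96 f - 4 I f$ ($a{\left(I,f \right)} = \left(I f - 24 f\right) \left(-4\right) = \left(- 24 f + I f\right) \left(-4\right) = 96 f - 4 I f$)
$\sqrt{a{\left(41,\left(\left(-5 + 1\right) \left(2 + 0\right)\right)^{2} \right)} - 358} = \sqrt{4 \left(\left(-5 + 1\right) \left(2 + 0\right)\right)^{2} \left(24 - 41\right) - 358} = \sqrt{4 \left(\left(-4\right) 2\right)^{2} \left(24 - 41\right) - 358} = \sqrt{4 \left(-8\right)^{2} \left(-17\right) - 358} = \sqrt{4 \cdot 64 \left(-17\right) - 358} = \sqrt{-4352 - 358} = \sqrt{-4710} = i \sqrt{4710}$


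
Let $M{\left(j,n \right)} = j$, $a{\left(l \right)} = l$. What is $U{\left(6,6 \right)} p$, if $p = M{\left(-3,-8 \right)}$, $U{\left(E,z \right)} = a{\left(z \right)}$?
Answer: $-18$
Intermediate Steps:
$U{\left(E,z \right)} = z$
$p = -3$
$U{\left(6,6 \right)} p = 6 \left(-3\right) = -18$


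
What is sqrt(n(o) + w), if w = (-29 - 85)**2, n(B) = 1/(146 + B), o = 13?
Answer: sqrt(328552035)/159 ≈ 114.00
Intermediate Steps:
w = 12996 (w = (-114)**2 = 12996)
sqrt(n(o) + w) = sqrt(1/(146 + 13) + 12996) = sqrt(1/159 + 12996) = sqrt(2066365/159) = sqrt(328552035)/159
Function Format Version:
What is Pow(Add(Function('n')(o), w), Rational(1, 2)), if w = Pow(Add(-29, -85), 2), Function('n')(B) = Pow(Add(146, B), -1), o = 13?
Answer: Mul(Rational(1, 159), Pow(328552035, Rational(1, 2))) ≈ 114.00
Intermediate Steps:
w = 12996 (w = Pow(-114, 2) = 12996)
Pow(Add(Function('n')(o), w), Rational(1, 2)) = Pow(Add(Pow(Add(146, 13), -1), 12996), Rational(1, 2)) = Pow(Add(Pow(159, -1), 12996), Rational(1, 2)) = Pow(Add(Rational(1, 159), 12996), Rational(1, 2)) = Pow(Rational(2066365, 159), Rational(1, 2)) = Mul(Rational(1, 159), Pow(328552035, Rational(1, 2)))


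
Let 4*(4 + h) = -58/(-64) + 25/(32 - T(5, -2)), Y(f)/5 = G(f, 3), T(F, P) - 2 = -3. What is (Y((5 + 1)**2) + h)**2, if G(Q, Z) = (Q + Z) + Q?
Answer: 2461324837321/17842176 ≈ 1.3795e+5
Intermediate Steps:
T(F, P) = -1 (T(F, P) = 2 - 3 = -1)
G(Q, Z) = Z + 2*Q
Y(f) = 15 + 10*f (Y(f) = 5*(3 + 2*f) = 15 + 10*f)
h = -15139/4224 (h = -4 + (-58/(-64) + 25/(32 - 1*(-1)))/4 = -4 + (-58*(-1/64) + 25/(32 + 1))/4 = -4 + (29/32 + 25/33)/4 = -4 + (1/4)*(1757/1056) = -4 + 1757/4224 = -15139/4224 ≈ -3.5840)
(Y((5 + 1)**2) + h)**2 = ((15 + 10*(5 + 1)**2) - 15139/4224)**2 = ((15 + 10*6**2) - 15139/4224)**2 = ((15 + 10*36) - 15139/4224)**2 = ((15 + 360) - 15139/4224)**2 = (375 - 15139/4224)**2 = (1568861/4224)**2 = 2461324837321/17842176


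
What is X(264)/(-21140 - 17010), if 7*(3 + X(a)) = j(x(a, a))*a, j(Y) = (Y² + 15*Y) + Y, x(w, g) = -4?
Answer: 12693/267050 ≈ 0.047530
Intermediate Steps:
j(Y) = Y² + 16*Y
X(a) = -3 - 48*a/7 (X(a) = -3 + ((-4*(16 - 4))*a)/7 = -3 + ((-4*12)*a)/7 = -3 + (-48*a)/7 = -3 - 48*a/7)
X(264)/(-21140 - 17010) = (-3 - 48/7*264)/(-21140 - 17010) = (-3 - 12672/7)/(-38150) = -12693/7*(-1/38150) = 12693/267050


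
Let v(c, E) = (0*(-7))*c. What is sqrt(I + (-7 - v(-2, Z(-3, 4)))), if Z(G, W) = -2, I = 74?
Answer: sqrt(67) ≈ 8.1853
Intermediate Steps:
v(c, E) = 0 (v(c, E) = 0*c = 0)
sqrt(I + (-7 - v(-2, Z(-3, 4)))) = sqrt(74 + (-7 - 1*0)) = sqrt(74 + (-7 + 0)) = sqrt(74 - 7) = sqrt(67)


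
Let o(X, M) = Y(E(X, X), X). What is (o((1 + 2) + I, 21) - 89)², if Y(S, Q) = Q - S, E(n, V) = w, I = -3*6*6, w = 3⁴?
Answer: 75625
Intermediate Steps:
w = 81
I = -108 (I = -18*6 = -108)
E(n, V) = 81
o(X, M) = -81 + X (o(X, M) = X - 1*81 = X - 81 = -81 + X)
(o((1 + 2) + I, 21) - 89)² = ((-81 + ((1 + 2) - 108)) - 89)² = ((-81 + (3 - 108)) - 89)² = ((-81 - 105) - 89)² = (-186 - 89)² = (-275)² = 75625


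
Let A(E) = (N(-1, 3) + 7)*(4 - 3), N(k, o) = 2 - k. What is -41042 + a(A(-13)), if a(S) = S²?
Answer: -40942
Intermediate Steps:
A(E) = 10 (A(E) = ((2 - 1*(-1)) + 7)*(4 - 3) = ((2 + 1) + 7)*1 = (3 + 7)*1 = 10*1 = 10)
-41042 + a(A(-13)) = -41042 + 10² = -41042 + 100 = -40942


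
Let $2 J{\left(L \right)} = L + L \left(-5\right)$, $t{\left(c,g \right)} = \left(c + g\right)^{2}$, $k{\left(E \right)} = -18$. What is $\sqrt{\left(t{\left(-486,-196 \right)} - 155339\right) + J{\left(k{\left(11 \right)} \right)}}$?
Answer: $\sqrt{309821} \approx 556.62$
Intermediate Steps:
$J{\left(L \right)} = - 2 L$ ($J{\left(L \right)} = \frac{L + L \left(-5\right)}{2} = \frac{L - 5 L}{2} = \frac{\left(-4\right) L}{2} = - 2 L$)
$\sqrt{\left(t{\left(-486,-196 \right)} - 155339\right) + J{\left(k{\left(11 \right)} \right)}} = \sqrt{\left(\left(-486 - 196\right)^{2} - 155339\right) - -36} = \sqrt{\left(\left(-682\right)^{2} - 155339\right) + 36} = \sqrt{\left(465124 - 155339\right) + 36} = \sqrt{309785 + 36} = \sqrt{309821}$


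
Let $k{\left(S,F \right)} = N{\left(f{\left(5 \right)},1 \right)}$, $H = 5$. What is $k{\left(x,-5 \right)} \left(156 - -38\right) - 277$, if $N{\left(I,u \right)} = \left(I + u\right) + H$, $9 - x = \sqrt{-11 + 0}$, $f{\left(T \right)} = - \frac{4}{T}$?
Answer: $\frac{3659}{5} \approx 731.8$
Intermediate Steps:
$x = 9 - i \sqrt{11}$ ($x = 9 - \sqrt{-11 + 0} = 9 - \sqrt{-11} = 9 - i \sqrt{11} \approx 9.0 - 3.3166 i$)
$N{\left(I,u \right)} = 5 + I + u$ ($N{\left(I,u \right)} = \left(I + u\right) + 5 = 5 + I + u$)
$k{\left(S,F \right)} = \frac{26}{5}$ ($k{\left(S,F \right)} = 5 - \frac{4}{5} + 1 = \frac{26}{5}$)
$k{\left(x,-5 \right)} \left(156 - -38\right) - 277 = \frac{26 \left(156 - -38\right)}{5} - 277 = \frac{26 \left(156 + 38\right)}{5} - 277 = \frac{26}{5} \cdot 194 - 277 = \frac{5044}{5} - 277 = \frac{3659}{5}$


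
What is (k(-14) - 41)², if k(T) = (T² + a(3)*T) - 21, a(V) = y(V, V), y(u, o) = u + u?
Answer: 2500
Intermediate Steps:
y(u, o) = 2*u
a(V) = 2*V
k(T) = -21 + T² + 6*T (k(T) = (T² + (2*3)*T) - 21 = (T² + 6*T) - 21 = -21 + T² + 6*T)
(k(-14) - 41)² = ((-21 + (-14)² + 6*(-14)) - 41)² = ((-21 + 196 - 84) - 41)² = (91 - 41)² = 50² = 2500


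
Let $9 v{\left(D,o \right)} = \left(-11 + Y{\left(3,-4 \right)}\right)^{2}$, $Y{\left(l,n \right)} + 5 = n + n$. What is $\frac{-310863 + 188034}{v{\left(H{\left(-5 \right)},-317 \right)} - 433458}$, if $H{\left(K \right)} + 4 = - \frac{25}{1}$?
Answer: $\frac{122829}{433394} \approx 0.28341$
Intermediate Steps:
$Y{\left(l,n \right)} = -5 + 2 n$ ($Y{\left(l,n \right)} = -5 + \left(n + n\right) = -5 + 2 n$)
$H{\left(K \right)} = -29$ ($H{\left(K \right)} = -4 - \frac{25}{1} = -4 - 25 = -29$)
$v{\left(D,o \right)} = 64$ ($v{\left(D,o \right)} = \frac{\left(-11 + \left(-5 + 2 \left(-4\right)\right)\right)^{2}}{9} = \frac{\left(-11 - 13\right)^{2}}{9} = \frac{\left(-24\right)^{2}}{9} = \frac{1}{9} \cdot 576 = 64$)
$\frac{-310863 + 188034}{v{\left(H{\left(-5 \right)},-317 \right)} - 433458} = \frac{-310863 + 188034}{64 - 433458} = - \frac{122829}{-433394} = \left(-122829\right) \left(- \frac{1}{433394}\right) = \frac{122829}{433394}$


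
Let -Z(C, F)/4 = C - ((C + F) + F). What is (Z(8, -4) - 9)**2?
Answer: 1681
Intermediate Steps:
Z(C, F) = 8*F (Z(C, F) = -4*(C - ((C + F) + F)) = -4*(C - (C + 2*F)) = -4*(C + (-C - 2*F)) = -(-8)*F = 8*F)
(Z(8, -4) - 9)**2 = (8*(-4) - 9)**2 = (-32 - 9)**2 = (-41)**2 = 1681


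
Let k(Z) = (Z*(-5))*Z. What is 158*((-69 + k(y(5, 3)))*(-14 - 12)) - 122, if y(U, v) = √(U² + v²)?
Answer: 981690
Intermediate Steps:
k(Z) = -5*Z² (k(Z) = (-5*Z)*Z = -5*Z²)
158*((-69 + k(y(5, 3)))*(-14 - 12)) - 122 = 158*((-69 - 5*(√(5² + 3²))²)*(-14 - 12)) - 122 = 158*((-69 - 5*(√(25 + 9))²)*(-26)) - 122 = 158*((-69 - 5*(√34)²)*(-26)) - 122 = 158*((-69 - 5*34)*(-26)) - 122 = 158*((-69 - 170)*(-26)) - 122 = 158*(-239*(-26)) - 122 = 158*6214 - 122 = 981812 - 122 = 981690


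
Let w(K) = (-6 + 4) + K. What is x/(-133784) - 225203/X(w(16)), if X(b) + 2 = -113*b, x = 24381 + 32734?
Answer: 341341909/2408112 ≈ 141.75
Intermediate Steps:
w(K) = -2 + K
x = 57115
X(b) = -2 - 113*b
x/(-133784) - 225203/X(w(16)) = 57115/(-133784) - 225203/(-2 - 113*(-2 + 16)) = 57115*(-1/133784) - 225203/(-2 - 113*14) = -57115/133784 - 225203/(-2 - 1582) = -57115/133784 - 225203/(-1584) = -57115/133784 - 225203*(-1/1584) = -57115/133784 + 20473/144 = 341341909/2408112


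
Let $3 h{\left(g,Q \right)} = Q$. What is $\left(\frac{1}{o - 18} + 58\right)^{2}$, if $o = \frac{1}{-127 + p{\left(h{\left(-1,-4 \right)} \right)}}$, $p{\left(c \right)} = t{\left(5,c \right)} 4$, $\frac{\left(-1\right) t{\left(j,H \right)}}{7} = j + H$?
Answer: $\frac{516674877601}{153884025} \approx 3357.6$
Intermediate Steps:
$t{\left(j,H \right)} = - 7 H - 7 j$ ($t{\left(j,H \right)} = - 7 \left(j + H\right) = - 7 \left(H + j\right) = - 7 H - 7 j$)
$h{\left(g,Q \right)} = \frac{Q}{3}$
$p{\left(c \right)} = -140 - 28 c$ ($p{\left(c \right)} = \left(- 7 c - 35\right) 4 = \left(-35 - 7 c\right) 4 = -140 - 28 c$)
$o = - \frac{3}{689}$ ($o = \frac{1}{-127 - \left(140 + 28 \cdot \frac{1}{3} \left(-4\right)\right)} = \frac{1}{-127 - \frac{308}{3}} = \frac{1}{- \frac{689}{3}} = - \frac{3}{689} \approx -0.0043541$)
$\left(\frac{1}{o - 18} + 58\right)^{2} = \left(\frac{1}{- \frac{3}{689} - 18} + 58\right)^{2} = \left(\frac{1}{- \frac{12405}{689}} + 58\right)^{2} = \left(- \frac{689}{12405} + 58\right)^{2} = \left(\frac{718801}{12405}\right)^{2} = \frac{516674877601}{153884025}$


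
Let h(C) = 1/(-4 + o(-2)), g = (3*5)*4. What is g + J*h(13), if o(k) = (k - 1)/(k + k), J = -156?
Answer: 108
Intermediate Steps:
o(k) = (-1 + k)/(2*k) (o(k) = (-1 + k)/((2*k)) = (-1 + k)*(1/(2*k)) = (-1 + k)/(2*k))
g = 60 (g = 15*4 = 60)
h(C) = -4/13 (h(C) = 1/(-4 + (1/2)*(-1 - 2)/(-2)) = 1/(-4 + (1/2)*(-1/2)*(-3)) = 1/(-4 + 3/4) = 1/(-13/4) = -4/13)
g + J*h(13) = 60 - 156*(-4/13) = 60 + 48 = 108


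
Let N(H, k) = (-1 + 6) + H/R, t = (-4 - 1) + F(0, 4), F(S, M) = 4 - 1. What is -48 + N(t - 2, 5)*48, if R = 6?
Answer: 160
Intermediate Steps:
F(S, M) = 3
t = -2 (t = (-4 - 1) + 3 = -5 + 3 = -2)
N(H, k) = 5 + H/6 (N(H, k) = (-1 + 6) + H/6 = 5 + H*(⅙) = 5 + H/6)
-48 + N(t - 2, 5)*48 = -48 + (5 + (-2 - 2)/6)*48 = -48 + (5 + (⅙)*(-4))*48 = -48 + (5 - ⅔)*48 = -48 + (13/3)*48 = -48 + 208 = 160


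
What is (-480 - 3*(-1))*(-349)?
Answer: 166473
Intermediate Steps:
(-480 - 3*(-1))*(-349) = (-480 + 3)*(-349) = -477*(-349) = 166473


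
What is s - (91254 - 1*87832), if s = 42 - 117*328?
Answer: -41756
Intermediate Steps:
s = -38334 (s = 42 - 38376 = -38334)
s - (91254 - 1*87832) = -38334 - (91254 - 1*87832) = -38334 - (91254 - 87832) = -38334 - 1*3422 = -38334 - 3422 = -41756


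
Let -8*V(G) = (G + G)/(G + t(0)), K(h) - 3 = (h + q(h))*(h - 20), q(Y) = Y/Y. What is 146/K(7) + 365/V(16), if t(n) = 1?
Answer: -627289/404 ≈ -1552.7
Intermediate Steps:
q(Y) = 1
K(h) = 3 + (1 + h)*(-20 + h) (K(h) = 3 + (h + 1)*(h - 20) = 3 + (1 + h)*(-20 + h))
V(G) = -G/(4*(1 + G)) (V(G) = -(G + G)/(8*(G + 1)) = -2*G/(8*(1 + G)) = -G/(4*(1 + G)))
146/K(7) + 365/V(16) = 146/(-17 + 7² - 19*7) + 365/((-1*16/(4 + 4*16))) = 146/(-17 + 49 - 133) + 365/((-1*16/(4 + 64))) = 146/(-101) + 365/((-1*16/68)) = 146*(-1/101) + 365/((-1*16*1/68)) = -146/101 + 365/(-4/17) = -146/101 + 365*(-17/4) = -146/101 - 6205/4 = -627289/404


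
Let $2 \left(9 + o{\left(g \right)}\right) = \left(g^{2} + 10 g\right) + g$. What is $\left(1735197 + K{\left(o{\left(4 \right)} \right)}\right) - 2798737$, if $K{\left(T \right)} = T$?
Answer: $-1063519$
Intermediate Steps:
$o{\left(g \right)} = -9 + \frac{g^{2}}{2} + \frac{11 g}{2}$ ($o{\left(g \right)} = -9 + \frac{\left(g^{2} + 10 g\right) + g}{2} = -9 + \frac{g^{2} + 11 g}{2} = -9 + \left(\frac{g^{2}}{2} + \frac{11 g}{2}\right) = -9 + \frac{g^{2}}{2} + \frac{11 g}{2}$)
$\left(1735197 + K{\left(o{\left(4 \right)} \right)}\right) - 2798737 = \left(1735197 + \left(-9 + \frac{4^{2}}{2} + \frac{11}{2} \cdot 4\right)\right) - 2798737 = \left(1735197 + \left(-9 + \frac{1}{2} \cdot 16 + 22\right)\right) - 2798737 = \left(1735197 + \left(-9 + 8 + 22\right)\right) - 2798737 = \left(1735197 + 21\right) - 2798737 = 1735218 - 2798737 = -1063519$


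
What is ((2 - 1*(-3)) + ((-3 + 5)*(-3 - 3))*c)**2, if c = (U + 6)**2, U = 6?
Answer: 2968729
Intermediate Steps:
c = 144 (c = (6 + 6)**2 = 12**2 = 144)
((2 - 1*(-3)) + ((-3 + 5)*(-3 - 3))*c)**2 = ((2 - 1*(-3)) + ((-3 + 5)*(-3 - 3))*144)**2 = ((2 + 3) + (2*(-6))*144)**2 = (5 - 12*144)**2 = (5 - 1728)**2 = (-1723)**2 = 2968729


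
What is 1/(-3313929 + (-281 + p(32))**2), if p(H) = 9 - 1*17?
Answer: -1/3230408 ≈ -3.0956e-7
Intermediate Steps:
p(H) = -8 (p(H) = 9 - 17 = -8)
1/(-3313929 + (-281 + p(32))**2) = 1/(-3313929 + (-281 - 8)**2) = 1/(-3313929 + (-289)**2) = 1/(-3313929 + 83521) = 1/(-3230408) = -1/3230408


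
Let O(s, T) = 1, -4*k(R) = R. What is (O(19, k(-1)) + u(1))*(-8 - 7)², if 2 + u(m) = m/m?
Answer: 0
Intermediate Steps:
u(m) = -1 (u(m) = -2 + m/m = -2 + 1 = -1)
k(R) = -R/4
(O(19, k(-1)) + u(1))*(-8 - 7)² = (1 - 1)*(-8 - 7)² = 0*(-15)² = 0*225 = 0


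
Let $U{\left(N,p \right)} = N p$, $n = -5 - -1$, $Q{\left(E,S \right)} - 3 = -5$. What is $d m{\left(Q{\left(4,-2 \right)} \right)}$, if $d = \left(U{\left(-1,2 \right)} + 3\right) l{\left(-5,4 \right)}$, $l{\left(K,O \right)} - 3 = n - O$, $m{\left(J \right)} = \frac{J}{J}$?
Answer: $-5$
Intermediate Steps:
$Q{\left(E,S \right)} = -2$ ($Q{\left(E,S \right)} = 3 - 5 = -2$)
$n = -4$ ($n = -5 + 1 = -4$)
$m{\left(J \right)} = 1$
$l{\left(K,O \right)} = -1 - O$ ($l{\left(K,O \right)} = 3 - \left(4 + O\right) = -1 - O$)
$d = -5$ ($d = \left(\left(-1\right) 2 + 3\right) \left(-1 - 4\right) = \left(-2 + 3\right) \left(-1 - 4\right) = 1 \left(-5\right) = -5$)
$d m{\left(Q{\left(4,-2 \right)} \right)} = \left(-5\right) 1 = -5$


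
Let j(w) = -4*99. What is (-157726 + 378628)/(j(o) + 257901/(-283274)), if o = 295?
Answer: -20858597716/37478135 ≈ -556.55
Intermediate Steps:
j(w) = -396
(-157726 + 378628)/(j(o) + 257901/(-283274)) = (-157726 + 378628)/(-396 + 257901/(-283274)) = 220902/(-396 + 257901*(-1/283274)) = 220902/(-396 - 257901/283274) = 220902/(-112434405/283274) = 220902*(-283274/112434405) = -20858597716/37478135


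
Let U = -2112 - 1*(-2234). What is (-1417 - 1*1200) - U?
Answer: -2739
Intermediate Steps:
U = 122 (U = -2112 + 2234 = 122)
(-1417 - 1*1200) - U = (-1417 - 1*1200) - 1*122 = (-1417 - 1200) - 122 = -2617 - 122 = -2739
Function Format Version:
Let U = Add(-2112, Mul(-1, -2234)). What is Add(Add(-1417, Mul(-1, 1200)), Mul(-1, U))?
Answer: -2739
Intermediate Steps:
U = 122 (U = Add(-2112, 2234) = 122)
Add(Add(-1417, Mul(-1, 1200)), Mul(-1, U)) = Add(Add(-1417, Mul(-1, 1200)), Mul(-1, 122)) = Add(Add(-1417, -1200), -122) = Add(-2617, -122) = -2739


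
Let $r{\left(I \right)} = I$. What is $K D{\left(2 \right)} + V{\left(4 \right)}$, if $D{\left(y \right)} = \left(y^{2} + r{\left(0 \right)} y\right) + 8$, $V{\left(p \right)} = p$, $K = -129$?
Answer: $-1544$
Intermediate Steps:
$D{\left(y \right)} = 8 + y^{2}$ ($D{\left(y \right)} = \left(y^{2} + 0 y\right) + 8 = \left(y^{2} + 0\right) + 8 = y^{2} + 8 = 8 + y^{2}$)
$K D{\left(2 \right)} + V{\left(4 \right)} = - 129 \left(8 + 2^{2}\right) + 4 = - 129 \left(8 + 4\right) + 4 = \left(-129\right) 12 + 4 = -1548 + 4 = -1544$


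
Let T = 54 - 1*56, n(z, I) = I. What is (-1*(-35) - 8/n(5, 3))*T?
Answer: -194/3 ≈ -64.667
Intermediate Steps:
T = -2 (T = 54 - 56 = -2)
(-1*(-35) - 8/n(5, 3))*T = (-1*(-35) - 8/3)*(-2) = (35 - 8*⅓)*(-2) = (35 - 8/3)*(-2) = (97/3)*(-2) = -194/3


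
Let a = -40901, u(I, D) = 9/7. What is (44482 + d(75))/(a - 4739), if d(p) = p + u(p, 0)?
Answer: -77977/79870 ≈ -0.97630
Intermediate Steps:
u(I, D) = 9/7 (u(I, D) = 9*(1/7) = 9/7)
d(p) = 9/7 + p (d(p) = p + 9/7 = 9/7 + p)
(44482 + d(75))/(a - 4739) = (44482 + (9/7 + 75))/(-40901 - 4739) = (44482 + 534/7)/(-45640) = (311908/7)*(-1/45640) = -77977/79870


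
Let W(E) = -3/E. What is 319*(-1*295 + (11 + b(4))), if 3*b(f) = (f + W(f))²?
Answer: -4294697/48 ≈ -89473.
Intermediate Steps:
b(f) = (f - 3/f)²/3
319*(-1*295 + (11 + b(4))) = 319*(-1*295 + (11 + (⅓)*(-3 + 4²)²/4²)) = 319*(-295 + (11 + (⅓)*(1/16)*(-3 + 16)²)) = 319*(-295 + (11 + (⅓)*(1/16)*13²)) = 319*(-295 + (11 + (⅓)*(1/16)*169)) = 319*(-295 + (11 + 169/48)) = 319*(-295 + 697/48) = 319*(-13463/48) = -4294697/48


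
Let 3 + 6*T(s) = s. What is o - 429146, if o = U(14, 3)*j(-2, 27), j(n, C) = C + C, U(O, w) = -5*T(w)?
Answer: -429146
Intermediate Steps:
T(s) = -½ + s/6
U(O, w) = 5/2 - 5*w/6 (U(O, w) = -5*(-½ + w/6) = 5/2 - 5*w/6)
j(n, C) = 2*C
o = 0 (o = (5/2 - ⅚*3)*(2*27) = (5/2 - 5/2)*54 = 0*54 = 0)
o - 429146 = 0 - 429146 = -429146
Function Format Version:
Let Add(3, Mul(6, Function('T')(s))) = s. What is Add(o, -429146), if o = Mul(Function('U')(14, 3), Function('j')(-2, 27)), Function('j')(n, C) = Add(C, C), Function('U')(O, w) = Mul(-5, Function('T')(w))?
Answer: -429146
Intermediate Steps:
Function('T')(s) = Add(Rational(-1, 2), Mul(Rational(1, 6), s))
Function('U')(O, w) = Add(Rational(5, 2), Mul(Rational(-5, 6), w)) (Function('U')(O, w) = Mul(-5, Add(Rational(-1, 2), Mul(Rational(1, 6), w))) = Add(Rational(5, 2), Mul(Rational(-5, 6), w)))
Function('j')(n, C) = Mul(2, C)
o = 0 (o = Mul(Add(Rational(5, 2), Mul(Rational(-5, 6), 3)), Mul(2, 27)) = Mul(Add(Rational(5, 2), Rational(-5, 2)), 54) = Mul(0, 54) = 0)
Add(o, -429146) = Add(0, -429146) = -429146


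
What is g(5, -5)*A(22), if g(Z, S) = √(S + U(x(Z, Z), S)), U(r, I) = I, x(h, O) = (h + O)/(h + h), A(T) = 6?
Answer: 6*I*√10 ≈ 18.974*I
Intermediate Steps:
x(h, O) = (O + h)/(2*h) (x(h, O) = (O + h)/((2*h)) = (O + h)*(1/(2*h)) = (O + h)/(2*h))
g(Z, S) = √2*√S (g(Z, S) = √(S + S) = √(2*S) = √2*√S)
g(5, -5)*A(22) = (√2*√(-5))*6 = (√2*(I*√5))*6 = (I*√10)*6 = 6*I*√10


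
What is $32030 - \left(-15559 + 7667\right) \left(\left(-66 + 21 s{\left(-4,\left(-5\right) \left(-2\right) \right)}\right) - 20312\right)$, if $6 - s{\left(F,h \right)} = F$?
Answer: $-159133826$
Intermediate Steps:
$s{\left(F,h \right)} = 6 - F$
$32030 - \left(-15559 + 7667\right) \left(\left(-66 + 21 s{\left(-4,\left(-5\right) \left(-2\right) \right)}\right) - 20312\right) = 32030 - \left(-15559 + 7667\right) \left(\left(-66 + 21 \left(6 - -4\right)\right) - 20312\right) = 32030 - - 7892 \left(\left(-66 + 21 \left(6 + 4\right)\right) - 20312\right) = 32030 - - 7892 \left(\left(-66 + 21 \cdot 10\right) - 20312\right) = 32030 - - 7892 \left(\left(-66 + 210\right) - 20312\right) = 32030 - - 7892 \left(144 - 20312\right) = 32030 - \left(-7892\right) \left(-20168\right) = 32030 - 159165856 = -159133826$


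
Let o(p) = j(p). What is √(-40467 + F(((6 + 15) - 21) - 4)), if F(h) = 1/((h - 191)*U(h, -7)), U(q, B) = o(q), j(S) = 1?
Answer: I*√1538757870/195 ≈ 201.16*I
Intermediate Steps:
o(p) = 1
U(q, B) = 1
F(h) = 1/(-191 + h) (F(h) = 1/((h - 191)*1) = 1/(-191 + h))
√(-40467 + F(((6 + 15) - 21) - 4)) = √(-40467 + 1/(-191 + (((6 + 15) - 21) - 4))) = √(-40467 + 1/(-191 + ((21 - 21) - 4))) = √(-40467 + 1/(-191 + (0 - 4))) = √(-40467 + 1/(-191 - 4)) = √(-40467 + 1/(-195)) = √(-40467 - 1/195) = √(-7891066/195) = I*√1538757870/195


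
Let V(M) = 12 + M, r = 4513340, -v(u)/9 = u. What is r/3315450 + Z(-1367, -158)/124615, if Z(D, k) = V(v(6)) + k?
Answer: 11235335482/8263096035 ≈ 1.3597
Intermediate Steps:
v(u) = -9*u
Z(D, k) = -42 + k (Z(D, k) = (12 - 9*6) + k = (12 - 54) + k = -42 + k)
r/3315450 + Z(-1367, -158)/124615 = 4513340/3315450 + (-42 - 158)/124615 = 4513340*(1/3315450) - 200*1/124615 = 451334/331545 - 40/24923 = 11235335482/8263096035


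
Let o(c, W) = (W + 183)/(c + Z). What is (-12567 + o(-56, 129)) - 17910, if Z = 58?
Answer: -30321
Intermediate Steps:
o(c, W) = (183 + W)/(58 + c) (o(c, W) = (W + 183)/(c + 58) = (183 + W)/(58 + c))
(-12567 + o(-56, 129)) - 17910 = (-12567 + (183 + 129)/(58 - 56)) - 17910 = (-12567 + 312/2) - 17910 = (-12567 + (1/2)*312) - 17910 = (-12567 + 156) - 17910 = -12411 - 17910 = -30321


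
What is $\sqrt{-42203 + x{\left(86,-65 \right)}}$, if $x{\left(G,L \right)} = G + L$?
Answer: $i \sqrt{42182} \approx 205.38 i$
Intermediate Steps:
$\sqrt{-42203 + x{\left(86,-65 \right)}} = \sqrt{-42203 + \left(86 - 65\right)} = \sqrt{-42203 + 21} = \sqrt{-42182} = i \sqrt{42182}$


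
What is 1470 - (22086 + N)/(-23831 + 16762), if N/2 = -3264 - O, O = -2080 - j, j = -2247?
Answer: 10406654/7069 ≈ 1472.2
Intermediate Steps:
O = 167 (O = -2080 - 1*(-2247) = -2080 + 2247 = 167)
N = -6862 (N = 2*(-3264 - 1*167) = 2*(-3264 - 167) = 2*(-3431) = -6862)
1470 - (22086 + N)/(-23831 + 16762) = 1470 - (22086 - 6862)/(-23831 + 16762) = 1470 - 15224/(-7069) = 1470 - 15224*(-1)/7069 = 1470 - 1*(-15224/7069) = 1470 + 15224/7069 = 10406654/7069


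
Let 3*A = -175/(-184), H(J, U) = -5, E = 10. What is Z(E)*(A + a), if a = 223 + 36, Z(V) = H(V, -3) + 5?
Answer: 0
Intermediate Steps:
Z(V) = 0 (Z(V) = -5 + 5 = 0)
A = 175/552 (A = (-175/(-184))/3 = (-175*(-1/184))/3 = (⅓)*(175/184) = 175/552 ≈ 0.31703)
a = 259
Z(E)*(A + a) = 0*(175/552 + 259) = 0*(143143/552) = 0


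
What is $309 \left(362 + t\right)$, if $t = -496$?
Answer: $-41406$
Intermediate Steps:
$309 \left(362 + t\right) = 309 \left(362 - 496\right) = 309 \left(-134\right) = -41406$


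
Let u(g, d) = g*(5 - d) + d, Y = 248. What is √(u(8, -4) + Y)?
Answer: 2*√79 ≈ 17.776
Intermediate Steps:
u(g, d) = d + g*(5 - d)
√(u(8, -4) + Y) = √((-4 + 5*8 - 1*(-4)*8) + 248) = √((-4 + 40 + 32) + 248) = √(68 + 248) = √316 = 2*√79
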